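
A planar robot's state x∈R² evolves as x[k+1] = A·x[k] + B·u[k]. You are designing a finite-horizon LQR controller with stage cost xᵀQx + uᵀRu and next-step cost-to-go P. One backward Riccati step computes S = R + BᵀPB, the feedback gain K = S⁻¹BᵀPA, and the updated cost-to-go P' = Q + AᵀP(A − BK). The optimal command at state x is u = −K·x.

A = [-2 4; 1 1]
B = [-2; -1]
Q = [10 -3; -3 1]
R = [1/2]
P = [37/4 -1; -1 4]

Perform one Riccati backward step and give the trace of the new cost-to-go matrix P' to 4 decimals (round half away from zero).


32.7200

BᵀP = [-17.5000 -2.0000]
S = R + BᵀPB = [1/2] + [37.0000] = [37.5000]
BᵀPA = [33.0000 -72.0000]
K = S⁻¹·BᵀPA = [0.8800 -1.9200]
A−BK = [-0.2400 0.1600; 1.8800 -0.9200]
AᵀP(A−BK) = [15.9600 -8.6400; -8.6400 5.7600]
P' = Q + AᵀP(A−BK) = [25.9600 -11.6400; -11.6400 6.7600]
tr(P') = 32.7200


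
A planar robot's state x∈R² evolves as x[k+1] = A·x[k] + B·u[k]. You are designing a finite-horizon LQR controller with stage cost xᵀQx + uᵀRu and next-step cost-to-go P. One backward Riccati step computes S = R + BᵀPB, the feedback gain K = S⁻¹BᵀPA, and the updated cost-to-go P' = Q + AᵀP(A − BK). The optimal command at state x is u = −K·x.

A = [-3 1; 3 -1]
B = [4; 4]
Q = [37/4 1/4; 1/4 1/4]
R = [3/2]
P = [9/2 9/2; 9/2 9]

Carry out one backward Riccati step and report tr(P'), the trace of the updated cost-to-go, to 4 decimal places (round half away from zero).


BᵀP = [36.0000 54.0000]
S = R + BᵀPB = [3/2] + [360.0000] = [361.5000]
BᵀPA = [54.0000 -18.0000]
K = S⁻¹·BᵀPA = [0.1494 -0.0498]
A−BK = [-3.5975 1.1992; 2.4025 -0.8008]
AᵀP(A−BK) = [32.4336 -10.8112; -10.8112 3.6037]
P' = Q + AᵀP(A−BK) = [41.6836 -10.5612; -10.5612 3.8537]
tr(P') = 45.5373

45.5373


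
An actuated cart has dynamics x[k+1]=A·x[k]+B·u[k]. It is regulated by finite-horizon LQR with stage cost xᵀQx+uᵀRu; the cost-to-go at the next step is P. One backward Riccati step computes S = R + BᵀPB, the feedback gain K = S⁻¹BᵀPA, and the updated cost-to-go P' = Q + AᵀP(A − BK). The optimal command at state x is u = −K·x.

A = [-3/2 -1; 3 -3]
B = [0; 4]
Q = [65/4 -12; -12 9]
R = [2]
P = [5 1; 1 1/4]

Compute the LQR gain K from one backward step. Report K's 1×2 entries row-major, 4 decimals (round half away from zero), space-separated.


BᵀP = [4.0000 1.0000]
S = R + BᵀPB = [2] + [4.0000] = [6.0000]
BᵀPA = [-3.0000 -7.0000]
K = S⁻¹·BᵀPA = [-0.5000 -1.1667]
A−BK = [-1.5000 -1.0000; 5.0000 1.6667]
AᵀP(A−BK) = [3.0000 3.2500; 3.2500 5.0833]
P' = Q + AᵀP(A−BK) = [19.2500 -8.7500; -8.7500 14.0833]
tr(P') = 33.3333

-0.5000 -1.1667


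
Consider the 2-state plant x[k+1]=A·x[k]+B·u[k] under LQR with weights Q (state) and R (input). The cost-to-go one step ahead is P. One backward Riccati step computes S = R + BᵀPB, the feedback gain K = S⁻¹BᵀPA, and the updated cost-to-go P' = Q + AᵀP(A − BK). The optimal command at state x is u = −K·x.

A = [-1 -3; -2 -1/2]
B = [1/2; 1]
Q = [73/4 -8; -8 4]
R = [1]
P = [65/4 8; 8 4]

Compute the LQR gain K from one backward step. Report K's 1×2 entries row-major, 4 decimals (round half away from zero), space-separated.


BᵀP = [16.1250 8.0000]
S = R + BᵀPB = [1] + [16.0625] = [17.0625]
BᵀPA = [-32.1250 -52.3750]
K = S⁻¹·BᵀPA = [-1.8828 -3.0696]
A−BK = [-0.0586 -1.4652; -0.1172 2.5696]
AᵀP(A−BK) = [3.7656 6.1392; 6.1392 10.4799]
P' = Q + AᵀP(A−BK) = [22.0156 -1.8608; -1.8608 14.4799]
tr(P') = 36.4954

-1.8828 -3.0696


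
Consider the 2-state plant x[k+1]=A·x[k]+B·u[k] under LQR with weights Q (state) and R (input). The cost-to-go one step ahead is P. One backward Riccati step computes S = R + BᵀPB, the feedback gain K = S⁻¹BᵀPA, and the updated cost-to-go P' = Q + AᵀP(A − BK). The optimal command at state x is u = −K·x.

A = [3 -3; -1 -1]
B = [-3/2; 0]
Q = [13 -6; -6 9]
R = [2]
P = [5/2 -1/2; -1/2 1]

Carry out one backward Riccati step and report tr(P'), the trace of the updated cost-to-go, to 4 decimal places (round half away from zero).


35.6557

BᵀP = [-3.7500 0.7500]
S = R + BᵀPB = [2] + [5.6250] = [7.6250]
BᵀPA = [-12.0000 10.5000]
K = S⁻¹·BᵀPA = [-1.5738 1.3770]
A−BK = [0.6393 -0.9344; -1.0000 -1.0000]
AᵀP(A−BK) = [7.6148 -4.9754; -4.9754 6.0410]
P' = Q + AᵀP(A−BK) = [20.6148 -10.9754; -10.9754 15.0410]
tr(P') = 35.6557


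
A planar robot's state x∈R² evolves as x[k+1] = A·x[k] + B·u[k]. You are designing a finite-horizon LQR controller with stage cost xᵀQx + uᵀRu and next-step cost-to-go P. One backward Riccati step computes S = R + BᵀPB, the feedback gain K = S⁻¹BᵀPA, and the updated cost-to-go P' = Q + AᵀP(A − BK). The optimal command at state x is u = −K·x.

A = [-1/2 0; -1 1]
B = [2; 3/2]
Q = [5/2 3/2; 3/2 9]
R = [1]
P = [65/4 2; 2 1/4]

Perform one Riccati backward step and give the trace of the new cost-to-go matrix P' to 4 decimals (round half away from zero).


BᵀP = [35.5000 4.3750]
S = R + BᵀPB = [1] + [77.5625] = [78.5625]
BᵀPA = [-22.1250 4.3750]
K = S⁻¹·BᵀPA = [-0.2816 0.0557]
A−BK = [0.0632 -0.1114; -0.5776 0.9165]
AᵀP(A−BK) = [0.0816 -0.0179; -0.0179 0.0064]
P' = Q + AᵀP(A−BK) = [2.5816 1.4821; 1.4821 9.0064]
tr(P') = 11.5880

11.5880


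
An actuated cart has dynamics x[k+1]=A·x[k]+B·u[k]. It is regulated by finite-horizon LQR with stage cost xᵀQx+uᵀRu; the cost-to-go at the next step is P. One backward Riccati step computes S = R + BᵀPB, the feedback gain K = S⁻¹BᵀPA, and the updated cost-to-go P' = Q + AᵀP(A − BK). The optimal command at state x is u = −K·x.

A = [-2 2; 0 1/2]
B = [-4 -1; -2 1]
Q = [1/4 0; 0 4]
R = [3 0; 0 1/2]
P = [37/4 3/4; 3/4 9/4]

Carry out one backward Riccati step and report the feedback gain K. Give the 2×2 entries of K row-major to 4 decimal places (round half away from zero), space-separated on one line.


BᵀP = [-38.5000 -7.5000; -8.5000 1.5000]
S = R + BᵀPB = [3 0; 0 1/2] + [169.0000 31.0000; 31.0000 10.0000] = [172.0000 31.0000; 31.0000 10.5000]
BᵀPA = [77.0000 -80.7500; 17.0000 -16.2500]
K = S⁻¹·BᵀPA = [0.3331 -0.4072; 0.6355 -0.3453]
A−BK = [-0.0320 0.0257; 0.0308 0.0308]
AᵀP(A−BK) = [0.5450 -0.5223; -0.5223 0.5666]
P' = Q + AᵀP(A−BK) = [0.7950 -0.5223; -0.5223 4.5666]
tr(P') = 5.3616

0.3331 -0.4072 0.6355 -0.3453


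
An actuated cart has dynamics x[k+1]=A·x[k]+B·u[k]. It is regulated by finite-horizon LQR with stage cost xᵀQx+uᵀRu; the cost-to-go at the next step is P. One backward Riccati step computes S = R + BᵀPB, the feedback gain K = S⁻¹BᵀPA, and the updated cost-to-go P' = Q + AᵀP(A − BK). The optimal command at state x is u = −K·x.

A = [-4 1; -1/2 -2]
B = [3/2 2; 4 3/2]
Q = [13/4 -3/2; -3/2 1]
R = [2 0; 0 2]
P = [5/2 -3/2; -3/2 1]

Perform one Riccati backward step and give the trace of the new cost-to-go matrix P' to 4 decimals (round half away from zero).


17.9113

BᵀP = [-2.2500 1.7500; 2.7500 -1.5000]
S = R + BᵀPB = [2 0; 0 2] + [3.6250 -1.8750; -1.8750 3.2500] = [5.6250 -1.8750; -1.8750 5.2500]
BᵀPA = [8.1250 -5.7500; -10.2500 5.7500]
K = S⁻¹·BᵀPA = [0.9009 -0.7459; -1.6306 0.8288]
A−BK = [-2.0901 0.4613; -1.6577 -0.2595]
AᵀP(A−BK) = [10.2162 -5.6937; -5.6937 3.4450]
P' = Q + AᵀP(A−BK) = [13.4662 -7.1937; -7.1937 4.4450]
tr(P') = 17.9113


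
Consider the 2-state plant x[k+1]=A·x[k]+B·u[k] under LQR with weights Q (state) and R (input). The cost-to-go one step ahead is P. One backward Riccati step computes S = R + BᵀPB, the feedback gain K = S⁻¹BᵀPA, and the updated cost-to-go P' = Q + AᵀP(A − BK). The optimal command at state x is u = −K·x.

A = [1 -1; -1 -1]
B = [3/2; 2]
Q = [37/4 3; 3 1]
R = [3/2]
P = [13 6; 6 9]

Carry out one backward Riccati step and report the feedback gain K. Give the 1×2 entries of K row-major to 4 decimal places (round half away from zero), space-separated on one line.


BᵀP = [31.5000 27.0000]
S = R + BᵀPB = [3/2] + [101.2500] = [102.7500]
BᵀPA = [4.5000 -58.5000]
K = S⁻¹·BᵀPA = [0.0438 -0.5693]
A−BK = [0.9343 -0.1460; -1.0876 0.1387]
AᵀP(A−BK) = [9.8029 -1.4380; -1.4380 0.6934]
P' = Q + AᵀP(A−BK) = [19.0529 1.5620; 1.5620 1.6934]
tr(P') = 20.7464

0.0438 -0.5693


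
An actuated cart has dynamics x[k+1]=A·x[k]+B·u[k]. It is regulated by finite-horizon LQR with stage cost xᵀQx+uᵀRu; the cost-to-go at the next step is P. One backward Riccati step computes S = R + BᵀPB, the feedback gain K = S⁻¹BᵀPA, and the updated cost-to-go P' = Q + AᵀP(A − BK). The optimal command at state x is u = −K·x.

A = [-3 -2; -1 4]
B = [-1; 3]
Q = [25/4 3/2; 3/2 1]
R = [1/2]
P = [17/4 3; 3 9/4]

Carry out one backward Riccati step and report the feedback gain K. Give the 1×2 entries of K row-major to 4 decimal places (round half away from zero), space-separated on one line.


-2.5714 0.7857

BᵀP = [4.7500 3.7500]
S = R + BᵀPB = [1/2] + [6.5000] = [7.0000]
BᵀPA = [-18.0000 5.5000]
K = S⁻¹·BᵀPA = [-2.5714 0.7857]
A−BK = [-5.5714 -1.2143; 6.7143 1.6429]
AᵀP(A−BK) = [12.2143 0.6429; 0.6429 0.6786]
P' = Q + AᵀP(A−BK) = [18.4643 2.1429; 2.1429 1.6786]
tr(P') = 20.1429


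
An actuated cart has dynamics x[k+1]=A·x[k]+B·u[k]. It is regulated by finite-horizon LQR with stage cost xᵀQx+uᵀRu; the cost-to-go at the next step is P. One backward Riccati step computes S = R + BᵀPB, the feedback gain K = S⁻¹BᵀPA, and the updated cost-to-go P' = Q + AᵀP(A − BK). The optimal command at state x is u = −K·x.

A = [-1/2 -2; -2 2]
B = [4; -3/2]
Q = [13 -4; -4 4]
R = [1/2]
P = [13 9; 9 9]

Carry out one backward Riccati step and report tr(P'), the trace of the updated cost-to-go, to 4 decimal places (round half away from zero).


BᵀP = [38.5000 22.5000]
S = R + BᵀPB = [1/2] + [120.2500] = [120.7500]
BᵀPA = [-64.2500 -32.0000]
K = S⁻¹·BᵀPA = [-0.5321 -0.2650]
A−BK = [1.6284 -0.9400; -2.7981 1.6025]
AᵀP(A−BK) = [23.0631 -13.0269; -13.0269 7.5197]
P' = Q + AᵀP(A−BK) = [36.0631 -17.0269; -17.0269 11.5197]
tr(P') = 47.5828

47.5828


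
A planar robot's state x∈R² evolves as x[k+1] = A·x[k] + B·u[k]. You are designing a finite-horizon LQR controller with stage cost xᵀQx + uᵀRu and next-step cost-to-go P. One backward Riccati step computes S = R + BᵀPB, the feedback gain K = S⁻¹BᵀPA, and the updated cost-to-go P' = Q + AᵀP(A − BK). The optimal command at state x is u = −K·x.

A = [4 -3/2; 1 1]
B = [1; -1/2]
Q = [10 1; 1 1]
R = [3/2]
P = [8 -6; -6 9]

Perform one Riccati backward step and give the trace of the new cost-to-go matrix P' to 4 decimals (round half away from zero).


BᵀP = [11.0000 -10.5000]
S = R + BᵀPB = [3/2] + [16.2500] = [17.7500]
BᵀPA = [33.5000 -27.0000]
K = S⁻¹·BᵀPA = [1.8873 -1.5211]
A−BK = [2.1127 0.0211; 1.9437 0.2394]
AᵀP(A−BK) = [25.7746 -3.0423; -3.0423 3.9296]
P' = Q + AᵀP(A−BK) = [35.7746 -2.0423; -2.0423 4.9296]
tr(P') = 40.7042

40.7042


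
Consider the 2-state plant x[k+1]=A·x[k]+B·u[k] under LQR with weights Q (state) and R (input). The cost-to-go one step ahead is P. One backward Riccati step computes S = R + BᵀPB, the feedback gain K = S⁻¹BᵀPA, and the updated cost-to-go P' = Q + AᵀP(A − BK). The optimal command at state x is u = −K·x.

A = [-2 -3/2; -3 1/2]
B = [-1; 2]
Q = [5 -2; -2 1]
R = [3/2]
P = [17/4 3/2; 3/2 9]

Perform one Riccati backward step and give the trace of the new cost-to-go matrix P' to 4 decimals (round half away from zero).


BᵀP = [-1.2500 16.5000]
S = R + BᵀPB = [3/2] + [34.2500] = [35.7500]
BᵀPA = [-47.0000 10.1250]
K = S⁻¹·BᵀPA = [-1.3147 0.2832]
A−BK = [-3.3147 -1.2168; -0.3706 -0.0664]
AᵀP(A−BK) = [54.2098 17.8112; 17.8112 6.6949]
P' = Q + AᵀP(A−BK) = [59.2098 15.8112; 15.8112 7.6949]
tr(P') = 66.9047

66.9047


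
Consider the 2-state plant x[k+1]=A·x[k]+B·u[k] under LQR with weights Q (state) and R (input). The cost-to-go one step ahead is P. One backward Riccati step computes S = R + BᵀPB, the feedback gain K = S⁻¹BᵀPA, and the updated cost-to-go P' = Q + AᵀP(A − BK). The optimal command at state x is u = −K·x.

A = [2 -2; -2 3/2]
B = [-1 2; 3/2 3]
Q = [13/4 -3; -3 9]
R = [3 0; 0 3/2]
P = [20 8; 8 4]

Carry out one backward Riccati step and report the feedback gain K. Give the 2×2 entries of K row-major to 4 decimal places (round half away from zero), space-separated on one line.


-0.7990 0.7218 0.2549 -0.3284

BᵀP = [-8.0000 -2.0000; 64.0000 28.0000]
S = R + BᵀPB = [3 0; 0 3/2] + [5.0000 -22.0000; -22.0000 212.0000] = [8.0000 -22.0000; -22.0000 213.5000]
BᵀPA = [-12.0000 13.0000; 72.0000 -86.0000]
K = S⁻¹·BᵀPA = [-0.7990 0.7218; 0.2549 -0.3284]
A−BK = [0.6912 -0.6213; -1.5662 1.4026]
AᵀP(A−BK) = [4.0588 -3.6912; -3.6912 3.3713]
P' = Q + AᵀP(A−BK) = [7.3088 -6.6912; -6.6912 12.3713]
tr(P') = 19.6801


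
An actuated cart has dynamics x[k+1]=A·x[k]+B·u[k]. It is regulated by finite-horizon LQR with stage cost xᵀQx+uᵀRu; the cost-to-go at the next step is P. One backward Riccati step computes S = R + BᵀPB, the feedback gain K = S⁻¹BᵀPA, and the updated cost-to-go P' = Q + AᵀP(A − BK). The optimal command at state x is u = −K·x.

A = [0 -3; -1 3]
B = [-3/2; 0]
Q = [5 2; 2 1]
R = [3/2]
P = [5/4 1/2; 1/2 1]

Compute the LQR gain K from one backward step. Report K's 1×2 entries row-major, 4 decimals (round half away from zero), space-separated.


BᵀP = [-1.8750 -0.7500]
S = R + BᵀPB = [3/2] + [2.8125] = [4.3125]
BᵀPA = [0.7500 3.3750]
K = S⁻¹·BᵀPA = [0.1739 0.7826]
A−BK = [0.2609 -1.8261; -1.0000 3.0000]
AᵀP(A−BK) = [0.8696 -2.0870; -2.0870 8.6087]
P' = Q + AᵀP(A−BK) = [5.8696 -0.0870; -0.0870 9.6087]
tr(P') = 15.4783

0.1739 0.7826


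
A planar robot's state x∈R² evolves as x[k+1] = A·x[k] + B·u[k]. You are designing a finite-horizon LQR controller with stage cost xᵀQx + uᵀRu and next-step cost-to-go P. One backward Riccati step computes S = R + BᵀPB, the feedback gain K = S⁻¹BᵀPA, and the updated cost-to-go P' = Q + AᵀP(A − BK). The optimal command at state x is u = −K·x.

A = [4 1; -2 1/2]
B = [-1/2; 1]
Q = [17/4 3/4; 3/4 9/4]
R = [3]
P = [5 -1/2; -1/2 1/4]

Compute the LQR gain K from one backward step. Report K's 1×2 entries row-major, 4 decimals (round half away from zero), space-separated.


BᵀP = [-3.0000 0.5000]
S = R + BᵀPB = [3] + [2.0000] = [5.0000]
BᵀPA = [-13.0000 -2.7500]
K = S⁻¹·BᵀPA = [-2.6000 -0.5500]
A−BK = [2.7000 0.7250; 0.6000 1.0500]
AᵀP(A−BK) = [55.2000 12.6000; 12.6000 3.0500]
P' = Q + AᵀP(A−BK) = [59.4500 13.3500; 13.3500 5.3000]
tr(P') = 64.7500

-2.6000 -0.5500


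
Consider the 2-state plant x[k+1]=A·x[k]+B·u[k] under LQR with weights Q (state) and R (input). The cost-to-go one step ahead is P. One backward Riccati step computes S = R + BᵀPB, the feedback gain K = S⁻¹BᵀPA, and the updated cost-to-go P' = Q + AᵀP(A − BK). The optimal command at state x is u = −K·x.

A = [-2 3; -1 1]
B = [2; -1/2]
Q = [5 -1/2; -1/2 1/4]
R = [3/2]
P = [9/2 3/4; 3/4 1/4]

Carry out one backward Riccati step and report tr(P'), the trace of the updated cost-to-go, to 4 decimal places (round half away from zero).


11.4343

BᵀP = [8.6250 1.3750]
S = R + BᵀPB = [3/2] + [16.5625] = [18.0625]
BᵀPA = [-18.6250 27.2500]
K = S⁻¹·BᵀPA = [-1.0311 1.5087]
A−BK = [0.0623 -0.0173; -1.5156 1.7543]
AᵀP(A−BK) = [2.0450 -2.9014; -2.9014 4.1393]
P' = Q + AᵀP(A−BK) = [7.0450 -3.4014; -3.4014 4.3893]
tr(P') = 11.4343


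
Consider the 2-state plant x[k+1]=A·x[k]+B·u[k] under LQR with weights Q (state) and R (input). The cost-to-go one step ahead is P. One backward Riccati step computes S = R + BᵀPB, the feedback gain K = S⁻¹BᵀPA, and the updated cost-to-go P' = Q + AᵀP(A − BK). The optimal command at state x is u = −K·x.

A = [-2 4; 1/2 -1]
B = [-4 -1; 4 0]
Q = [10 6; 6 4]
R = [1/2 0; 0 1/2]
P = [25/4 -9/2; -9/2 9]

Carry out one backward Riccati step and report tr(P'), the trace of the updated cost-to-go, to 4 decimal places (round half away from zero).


18.2771

BᵀP = [-43.0000 54.0000; -6.2500 4.5000]
S = R + BᵀPB = [1/2 0; 0 1/2] + [388.0000 43.0000; 43.0000 6.2500] = [388.5000 43.0000; 43.0000 6.7500]
BᵀPA = [113.0000 -226.0000; 14.7500 -29.5000]
K = S⁻¹·BᵀPA = [0.1662 -0.3323; 1.1267 -2.2534]
A−BK = [-0.2087 0.4173; -0.1646 0.3292]
AᵀP(A−BK) = [0.8554 -1.7108; -1.7108 3.4217]
P' = Q + AᵀP(A−BK) = [10.8554 4.2892; 4.2892 7.4217]
tr(P') = 18.2771


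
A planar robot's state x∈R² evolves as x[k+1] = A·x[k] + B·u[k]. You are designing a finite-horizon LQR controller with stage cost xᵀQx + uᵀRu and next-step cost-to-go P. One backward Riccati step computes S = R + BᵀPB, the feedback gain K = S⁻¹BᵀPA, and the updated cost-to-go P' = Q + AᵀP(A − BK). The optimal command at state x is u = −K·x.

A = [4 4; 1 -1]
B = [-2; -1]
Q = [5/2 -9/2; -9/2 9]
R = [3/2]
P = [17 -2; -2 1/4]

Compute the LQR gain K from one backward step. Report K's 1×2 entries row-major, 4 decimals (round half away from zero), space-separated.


-2.0121 -2.1336

BᵀP = [-32.0000 3.7500]
S = R + BᵀPB = [3/2] + [60.2500] = [61.7500]
BᵀPA = [-124.2500 -131.7500]
K = S⁻¹·BᵀPA = [-2.0121 -2.1336]
A−BK = [-0.0243 -0.2672; -1.0121 -3.1336]
AᵀP(A−BK) = [6.2409 6.6498; 6.6498 7.1478]
P' = Q + AᵀP(A−BK) = [8.7409 2.1498; 2.1498 16.1478]
tr(P') = 24.8887


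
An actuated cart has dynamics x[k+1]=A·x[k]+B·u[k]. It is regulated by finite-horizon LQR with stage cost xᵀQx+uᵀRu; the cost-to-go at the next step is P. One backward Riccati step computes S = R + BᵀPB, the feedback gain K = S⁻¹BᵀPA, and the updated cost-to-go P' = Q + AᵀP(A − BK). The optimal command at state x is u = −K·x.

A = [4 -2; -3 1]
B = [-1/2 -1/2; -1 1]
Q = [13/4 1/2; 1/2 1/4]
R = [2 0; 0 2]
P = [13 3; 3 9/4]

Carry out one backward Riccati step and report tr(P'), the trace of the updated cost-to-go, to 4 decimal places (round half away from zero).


BᵀP = [-9.5000 -3.7500; -3.5000 0.7500]
S = R + BᵀPB = [2 0; 0 2] + [8.5000 1.0000; 1.0000 2.5000] = [10.5000 1.0000; 1.0000 4.5000]
BᵀPA = [-26.7500 15.2500; -16.2500 7.7500]
K = S⁻¹·BᵀPA = [-2.2514 1.3162; -3.1108 1.4297]
A−BK = [1.3189 -0.6270; -2.1405 0.8865]
AᵀP(A−BK) = [45.4757 -22.3081; -22.3081 11.0973]
P' = Q + AᵀP(A−BK) = [48.7257 -21.8081; -21.8081 11.3473]
tr(P') = 60.0730

60.0730


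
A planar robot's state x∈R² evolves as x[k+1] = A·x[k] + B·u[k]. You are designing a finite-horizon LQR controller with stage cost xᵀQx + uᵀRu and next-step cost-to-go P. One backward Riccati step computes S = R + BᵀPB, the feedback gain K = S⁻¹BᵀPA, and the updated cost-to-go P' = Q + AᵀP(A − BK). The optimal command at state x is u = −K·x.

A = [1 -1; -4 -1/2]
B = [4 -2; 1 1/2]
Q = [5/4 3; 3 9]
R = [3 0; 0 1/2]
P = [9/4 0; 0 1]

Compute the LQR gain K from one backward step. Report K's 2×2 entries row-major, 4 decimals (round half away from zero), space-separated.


BᵀP = [9.0000 1.0000; -4.5000 0.5000]
S = R + BᵀPB = [3 0; 0 1/2] + [37.0000 -17.5000; -17.5000 9.2500] = [40.0000 -17.5000; -17.5000 9.7500]
BᵀPA = [5.0000 -9.5000; -6.5000 4.2500]
K = S⁻¹·BᵀPA = [-0.7761 -0.2179; -2.0597 0.0448]
A−BK = [-0.0149 -0.0388; -2.1940 -0.3045]
AᵀP(A−BK) = [8.7425 1.1306; 1.1306 0.2396]
P' = Q + AᵀP(A−BK) = [9.9925 4.1306; 4.1306 9.2396]
tr(P') = 19.2321

-0.7761 -0.2179 -2.0597 0.0448


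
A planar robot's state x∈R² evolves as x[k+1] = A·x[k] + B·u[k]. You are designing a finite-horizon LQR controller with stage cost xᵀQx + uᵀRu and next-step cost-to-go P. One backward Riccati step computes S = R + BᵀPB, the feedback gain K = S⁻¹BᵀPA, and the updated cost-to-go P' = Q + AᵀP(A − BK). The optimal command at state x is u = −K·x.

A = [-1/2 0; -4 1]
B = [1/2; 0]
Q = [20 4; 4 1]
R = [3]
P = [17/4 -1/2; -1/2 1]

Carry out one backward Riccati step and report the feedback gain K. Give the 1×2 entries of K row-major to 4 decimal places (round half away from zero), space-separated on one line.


-0.0154 -0.0615

BᵀP = [2.1250 -0.2500]
S = R + BᵀPB = [3] + [1.0625] = [4.0625]
BᵀPA = [-0.0625 -0.2500]
K = S⁻¹·BᵀPA = [-0.0154 -0.0615]
A−BK = [-0.4923 0.0308; -4.0000 1.0000]
AᵀP(A−BK) = [15.0615 -3.7538; -3.7538 0.9846]
P' = Q + AᵀP(A−BK) = [35.0615 0.2462; 0.2462 1.9846]
tr(P') = 37.0462


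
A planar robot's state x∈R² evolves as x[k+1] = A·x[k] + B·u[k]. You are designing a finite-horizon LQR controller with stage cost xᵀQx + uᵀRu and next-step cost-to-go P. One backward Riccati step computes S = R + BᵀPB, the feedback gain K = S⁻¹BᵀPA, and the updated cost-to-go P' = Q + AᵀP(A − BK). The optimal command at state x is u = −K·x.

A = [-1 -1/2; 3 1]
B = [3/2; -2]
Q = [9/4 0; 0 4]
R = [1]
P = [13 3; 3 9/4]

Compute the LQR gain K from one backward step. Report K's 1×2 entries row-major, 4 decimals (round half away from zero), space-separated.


BᵀP = [13.5000 0.0000]
S = R + BᵀPB = [1] + [20.2500] = [21.2500]
BᵀPA = [-13.5000 -6.7500]
K = S⁻¹·BᵀPA = [-0.6353 -0.3176]
A−BK = [-0.0471 -0.0235; 1.7294 0.3647]
AᵀP(A−BK) = [6.6735 1.4618; 1.4618 0.3559]
P' = Q + AᵀP(A−BK) = [8.9235 1.4618; 1.4618 4.3559]
tr(P') = 13.2794

-0.6353 -0.3176


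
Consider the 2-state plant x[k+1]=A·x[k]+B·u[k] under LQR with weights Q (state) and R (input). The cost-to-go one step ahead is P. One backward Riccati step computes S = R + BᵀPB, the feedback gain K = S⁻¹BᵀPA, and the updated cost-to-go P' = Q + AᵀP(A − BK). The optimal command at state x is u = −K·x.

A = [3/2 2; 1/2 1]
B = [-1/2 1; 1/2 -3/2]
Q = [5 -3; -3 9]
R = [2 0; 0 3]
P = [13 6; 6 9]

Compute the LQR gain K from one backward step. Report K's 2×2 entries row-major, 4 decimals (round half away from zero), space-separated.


BᵀP = [-3.5000 1.5000; 4.0000 -7.5000]
S = R + BᵀPB = [2 0; 0 3] + [2.5000 -5.7500; -5.7500 15.2500] = [4.5000 -5.7500; -5.7500 18.2500]
BᵀPA = [-4.5000 -5.5000; 2.2500 0.5000]
K = S⁻¹·BᵀPA = [-1.4102 -1.9873; -0.3210 -0.5987]
A−BK = [1.1159 1.6051; 0.7236 1.0955]
AᵀP(A−BK) = [34.8764 50.9045; 50.9045 74.3694]
P' = Q + AᵀP(A−BK) = [39.8764 47.9045; 47.9045 83.3694]
tr(P') = 123.2459

-1.4102 -1.9873 -0.3210 -0.5987


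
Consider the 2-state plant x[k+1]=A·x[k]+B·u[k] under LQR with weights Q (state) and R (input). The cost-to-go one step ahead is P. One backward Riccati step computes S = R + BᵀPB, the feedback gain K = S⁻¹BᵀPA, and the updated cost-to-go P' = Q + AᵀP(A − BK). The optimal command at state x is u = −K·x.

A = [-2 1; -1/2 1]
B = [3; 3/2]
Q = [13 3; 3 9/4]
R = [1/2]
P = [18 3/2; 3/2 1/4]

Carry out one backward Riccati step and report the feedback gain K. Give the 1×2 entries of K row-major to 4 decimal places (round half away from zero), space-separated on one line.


-0.6510 0.3462

BᵀP = [56.2500 4.8750]
S = R + BᵀPB = [1/2] + [176.0625] = [176.5625]
BᵀPA = [-114.9375 61.1250]
K = S⁻¹·BᵀPA = [-0.6510 0.3462]
A−BK = [-0.0471 -0.0386; 0.4765 0.4807]
AᵀP(A−BK) = [0.2412 -0.0842; -0.0842 0.0888]
P' = Q + AᵀP(A−BK) = [13.2412 2.9158; 2.9158 2.3388]
tr(P') = 15.5801


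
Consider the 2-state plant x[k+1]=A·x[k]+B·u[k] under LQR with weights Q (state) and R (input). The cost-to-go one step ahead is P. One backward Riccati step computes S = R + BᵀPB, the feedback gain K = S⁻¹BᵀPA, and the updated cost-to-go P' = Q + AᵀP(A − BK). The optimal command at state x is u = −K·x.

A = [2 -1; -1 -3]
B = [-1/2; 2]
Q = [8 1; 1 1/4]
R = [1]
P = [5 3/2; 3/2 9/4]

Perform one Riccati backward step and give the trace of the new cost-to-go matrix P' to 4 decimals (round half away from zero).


41.0985

BᵀP = [0.5000 3.7500]
S = R + BᵀPB = [1] + [7.2500] = [8.2500]
BᵀPA = [-2.7500 -11.7500]
K = S⁻¹·BᵀPA = [-0.3333 -1.4242]
A−BK = [1.8333 -1.7121; -0.3333 -0.1515]
AᵀP(A−BK) = [15.3333 -14.6667; -14.6667 17.5152]
P' = Q + AᵀP(A−BK) = [23.3333 -13.6667; -13.6667 17.7652]
tr(P') = 41.0985


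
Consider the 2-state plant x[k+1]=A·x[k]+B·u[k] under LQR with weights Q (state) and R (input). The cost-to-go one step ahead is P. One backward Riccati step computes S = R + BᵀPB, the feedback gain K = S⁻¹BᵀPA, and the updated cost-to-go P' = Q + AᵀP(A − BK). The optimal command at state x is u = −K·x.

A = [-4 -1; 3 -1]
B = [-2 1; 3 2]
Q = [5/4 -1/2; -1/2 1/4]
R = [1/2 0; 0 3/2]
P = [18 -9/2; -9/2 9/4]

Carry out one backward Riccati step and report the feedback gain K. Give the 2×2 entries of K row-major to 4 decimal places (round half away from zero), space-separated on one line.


BᵀP = [-49.5000 15.7500; 9.0000 0.0000]
S = R + BᵀPB = [1/2 0; 0 3/2] + [146.2500 -18.0000; -18.0000 9.0000] = [146.7500 -18.0000; -18.0000 10.5000]
BᵀPA = [245.2500 33.7500; -36.0000 -9.0000]
K = S⁻¹·BᵀPA = [1.5837 0.1581; -0.7137 -0.5861]
A−BK = [-0.1190 -0.0977; -0.3236 -0.3020]
AᵀP(A−BK) = [2.1619 0.8778; 0.8778 0.6393]
P' = Q + AᵀP(A−BK) = [3.4119 0.3778; 0.3778 0.8893]
tr(P') = 4.3012

1.5837 0.1581 -0.7137 -0.5861


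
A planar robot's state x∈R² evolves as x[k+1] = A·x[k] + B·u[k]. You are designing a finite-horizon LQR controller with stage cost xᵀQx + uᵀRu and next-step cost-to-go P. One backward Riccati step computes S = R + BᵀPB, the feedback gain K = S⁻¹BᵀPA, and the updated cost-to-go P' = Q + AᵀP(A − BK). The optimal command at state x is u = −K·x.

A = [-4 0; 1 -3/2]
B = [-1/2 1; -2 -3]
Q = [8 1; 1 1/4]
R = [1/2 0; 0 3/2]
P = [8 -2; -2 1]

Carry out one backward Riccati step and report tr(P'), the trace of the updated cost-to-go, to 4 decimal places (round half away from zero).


20.0539

BᵀP = [0.0000 -1.0000; 14.0000 -5.0000]
S = R + BᵀPB = [1/2 0; 0 3/2] + [2.0000 3.0000; 3.0000 29.0000] = [2.5000 3.0000; 3.0000 30.5000]
BᵀPA = [-1.0000 1.5000; -61.0000 7.5000]
K = S⁻¹·BᵀPA = [2.2677 0.3457; -2.2230 0.2119]
A−BK = [-0.6431 -0.0390; -1.1338 -0.1729]
AᵀP(A−BK) = [11.6617 -0.2286; -0.2286 0.1422]
P' = Q + AᵀP(A−BK) = [19.6617 0.7714; 0.7714 0.3922]
tr(P') = 20.0539


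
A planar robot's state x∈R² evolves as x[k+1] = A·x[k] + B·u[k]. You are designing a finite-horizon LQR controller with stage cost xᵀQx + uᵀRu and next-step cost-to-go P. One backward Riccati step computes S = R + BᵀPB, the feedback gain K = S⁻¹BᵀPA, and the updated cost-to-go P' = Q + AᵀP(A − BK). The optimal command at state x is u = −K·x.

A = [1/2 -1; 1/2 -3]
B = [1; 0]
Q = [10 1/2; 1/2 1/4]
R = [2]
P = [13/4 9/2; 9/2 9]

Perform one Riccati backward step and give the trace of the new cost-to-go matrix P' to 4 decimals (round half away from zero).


BᵀP = [3.2500 4.5000]
S = R + BᵀPB = [2] + [3.2500] = [5.2500]
BᵀPA = [3.8750 -16.7500]
K = S⁻¹·BᵀPA = [0.7381 -3.1905]
A−BK = [-0.2381 2.1905; 0.5000 -3.0000]
AᵀP(A−BK) = [2.4524 -11.7619; -11.7619 57.8095]
P' = Q + AᵀP(A−BK) = [12.4524 -11.2619; -11.2619 58.0595]
tr(P') = 70.5119

70.5119


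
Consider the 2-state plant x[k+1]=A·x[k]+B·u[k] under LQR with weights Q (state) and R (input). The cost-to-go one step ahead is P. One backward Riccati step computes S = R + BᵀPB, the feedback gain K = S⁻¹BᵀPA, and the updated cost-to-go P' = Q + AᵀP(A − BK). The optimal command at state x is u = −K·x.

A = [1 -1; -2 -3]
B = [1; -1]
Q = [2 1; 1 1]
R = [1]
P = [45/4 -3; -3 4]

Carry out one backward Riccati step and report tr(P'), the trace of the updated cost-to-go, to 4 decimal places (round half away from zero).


BᵀP = [14.2500 -7.0000]
S = R + BᵀPB = [1] + [21.2500] = [22.2500]
BᵀPA = [28.2500 6.7500]
K = S⁻¹·BᵀPA = [1.2697 0.3034]
A−BK = [-0.2697 -1.3034; -0.7303 -2.6966]
AᵀP(A−BK) = [3.3820 7.1798; 7.1798 27.2022]
P' = Q + AᵀP(A−BK) = [5.3820 8.1798; 8.1798 28.2022]
tr(P') = 33.5843

33.5843


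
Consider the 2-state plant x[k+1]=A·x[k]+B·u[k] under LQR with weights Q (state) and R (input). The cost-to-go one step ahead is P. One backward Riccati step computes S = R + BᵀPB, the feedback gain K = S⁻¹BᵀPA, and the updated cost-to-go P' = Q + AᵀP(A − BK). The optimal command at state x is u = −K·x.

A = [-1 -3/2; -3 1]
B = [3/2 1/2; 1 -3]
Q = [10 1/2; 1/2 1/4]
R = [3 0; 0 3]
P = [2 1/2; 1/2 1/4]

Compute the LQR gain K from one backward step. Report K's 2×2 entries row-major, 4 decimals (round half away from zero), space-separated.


BᵀP = [3.5000 1.0000; -0.5000 -0.5000]
S = R + BᵀPB = [3 0; 0 3] + [6.2500 -1.2500; -1.2500 1.2500] = [9.2500 -1.2500; -1.2500 4.2500]
BᵀPA = [-6.5000 -4.2500; 2.0000 0.2500]
K = S⁻¹·BᵀPA = [-0.6656 -0.4702; 0.2748 -0.0795]
A−BK = [-0.1391 -0.7550; -1.5099 1.2318]
AᵀP(A−BK) = [2.3742 1.1026; 1.1026 1.2715]
P' = Q + AᵀP(A−BK) = [12.3742 1.6026; 1.6026 1.5215]
tr(P') = 13.8957

-0.6656 -0.4702 0.2748 -0.0795


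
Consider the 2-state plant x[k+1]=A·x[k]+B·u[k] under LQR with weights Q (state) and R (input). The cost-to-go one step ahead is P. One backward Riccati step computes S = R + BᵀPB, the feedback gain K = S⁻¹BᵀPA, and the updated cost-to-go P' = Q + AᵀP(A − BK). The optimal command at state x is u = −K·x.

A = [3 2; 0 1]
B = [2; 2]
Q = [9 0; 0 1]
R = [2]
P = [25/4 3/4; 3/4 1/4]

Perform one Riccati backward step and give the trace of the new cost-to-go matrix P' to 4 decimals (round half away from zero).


16.1471

BᵀP = [14.0000 2.0000]
S = R + BᵀPB = [2] + [32.0000] = [34.0000]
BᵀPA = [42.0000 30.0000]
K = S⁻¹·BᵀPA = [1.2353 0.8824]
A−BK = [0.5294 0.2353; -2.4706 -0.7647]
AᵀP(A−BK) = [4.3676 2.6912; 2.6912 1.7794]
P' = Q + AᵀP(A−BK) = [13.3676 2.6912; 2.6912 2.7794]
tr(P') = 16.1471


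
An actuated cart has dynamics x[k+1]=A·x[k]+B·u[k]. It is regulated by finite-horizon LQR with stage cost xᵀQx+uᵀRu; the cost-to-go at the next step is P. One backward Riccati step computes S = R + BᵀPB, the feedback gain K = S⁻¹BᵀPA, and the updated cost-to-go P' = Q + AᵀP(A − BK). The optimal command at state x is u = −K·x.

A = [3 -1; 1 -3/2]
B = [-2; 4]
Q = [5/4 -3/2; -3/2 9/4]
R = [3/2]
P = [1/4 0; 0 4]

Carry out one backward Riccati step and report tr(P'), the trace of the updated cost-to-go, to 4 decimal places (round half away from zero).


7.5338

BᵀP = [-0.5000 16.0000]
S = R + BᵀPB = [3/2] + [65.0000] = [66.5000]
BᵀPA = [14.5000 -23.5000]
K = S⁻¹·BᵀPA = [0.2180 -0.3534]
A−BK = [3.4361 -1.7068; 0.1278 -0.0865]
AᵀP(A−BK) = [3.0883 -1.6259; -1.6259 0.9455]
P' = Q + AᵀP(A−BK) = [4.3383 -3.1259; -3.1259 3.1955]
tr(P') = 7.5338


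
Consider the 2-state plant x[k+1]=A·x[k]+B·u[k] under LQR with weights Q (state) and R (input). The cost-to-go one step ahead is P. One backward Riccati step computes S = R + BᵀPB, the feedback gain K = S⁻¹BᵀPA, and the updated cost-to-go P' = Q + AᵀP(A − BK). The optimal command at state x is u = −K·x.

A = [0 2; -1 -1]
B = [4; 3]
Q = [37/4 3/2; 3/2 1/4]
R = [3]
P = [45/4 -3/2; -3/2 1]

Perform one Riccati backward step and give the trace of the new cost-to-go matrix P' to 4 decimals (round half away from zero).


17.2115

BᵀP = [40.5000 -3.0000]
S = R + BᵀPB = [3] + [153.0000] = [156.0000]
BᵀPA = [3.0000 84.0000]
K = S⁻¹·BᵀPA = [0.0192 0.5385]
A−BK = [-0.0769 -0.1538; -1.0577 -2.6154]
AᵀP(A−BK) = [0.9423 2.3846; 2.3846 6.7692]
P' = Q + AᵀP(A−BK) = [10.1923 3.8846; 3.8846 7.0192]
tr(P') = 17.2115


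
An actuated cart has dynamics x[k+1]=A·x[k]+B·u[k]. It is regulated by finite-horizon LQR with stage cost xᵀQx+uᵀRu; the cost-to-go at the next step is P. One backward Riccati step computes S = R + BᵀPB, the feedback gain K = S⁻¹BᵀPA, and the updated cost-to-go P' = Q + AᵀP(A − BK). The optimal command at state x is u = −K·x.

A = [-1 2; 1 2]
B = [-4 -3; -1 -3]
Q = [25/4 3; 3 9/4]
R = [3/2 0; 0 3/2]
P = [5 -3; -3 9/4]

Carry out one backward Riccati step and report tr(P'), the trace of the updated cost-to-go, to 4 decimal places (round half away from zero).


BᵀP = [-17.0000 9.7500; -6.0000 2.2500]
S = R + BᵀPB = [3/2 0; 0 3/2] + [58.2500 21.7500; 21.7500 11.2500] = [59.7500 21.7500; 21.7500 12.7500]
BᵀPA = [26.7500 -14.5000; 8.2500 -7.5000]
K = S⁻¹·BᵀPA = [0.5597 -0.0753; -0.3078 -0.4597]
A−BK = [0.3156 0.3195; 0.6364 0.5455]
AᵀP(A−BK) = [0.8162 0.3078; 0.3078 0.4597]
P' = Q + AᵀP(A−BK) = [7.0662 3.3078; 3.3078 2.7097]
tr(P') = 9.7760

9.7760


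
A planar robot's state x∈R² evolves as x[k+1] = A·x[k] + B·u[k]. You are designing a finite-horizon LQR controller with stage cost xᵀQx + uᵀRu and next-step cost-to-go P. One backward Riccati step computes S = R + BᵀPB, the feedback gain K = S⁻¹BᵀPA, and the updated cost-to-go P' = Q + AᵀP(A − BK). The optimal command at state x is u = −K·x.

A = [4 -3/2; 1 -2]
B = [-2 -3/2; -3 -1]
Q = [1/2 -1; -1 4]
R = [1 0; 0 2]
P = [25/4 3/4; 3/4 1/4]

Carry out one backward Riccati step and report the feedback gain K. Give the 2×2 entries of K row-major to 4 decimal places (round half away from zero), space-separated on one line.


-1.1946 0.5857 -0.6872 0.1972

BᵀP = [-14.7500 -2.2500; -10.1250 -1.3750]
S = R + BᵀPB = [1 0; 0 2] + [36.2500 24.3750; 24.3750 16.5625] = [37.2500 24.3750; 24.3750 18.5625]
BᵀPA = [-61.2500 26.6250; -41.8750 17.9375]
K = S⁻¹·BᵀPA = [-1.1946 0.5857; -0.6872 0.1972]
A−BK = [0.5800 -0.0328; -3.2710 -0.0456]
AᵀP(A−BK) = [4.3031 -0.9917; -0.9917 0.4303]
P' = Q + AᵀP(A−BK) = [4.8031 -1.9917; -1.9917 4.4303]
tr(P') = 9.2335


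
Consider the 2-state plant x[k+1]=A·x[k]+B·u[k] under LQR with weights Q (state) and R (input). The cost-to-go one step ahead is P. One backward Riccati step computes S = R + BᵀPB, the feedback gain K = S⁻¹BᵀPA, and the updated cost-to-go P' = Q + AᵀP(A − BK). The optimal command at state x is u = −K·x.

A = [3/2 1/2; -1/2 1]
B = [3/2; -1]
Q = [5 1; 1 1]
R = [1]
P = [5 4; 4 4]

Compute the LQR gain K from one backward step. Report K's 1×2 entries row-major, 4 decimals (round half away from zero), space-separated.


BᵀP = [3.5000 2.0000]
S = R + BᵀPB = [1] + [3.2500] = [4.2500]
BᵀPA = [4.2500 3.7500]
K = S⁻¹·BᵀPA = [1.0000 0.8824]
A−BK = [0.0000 -0.8235; 0.5000 1.8824]
AᵀP(A−BK) = [2.0000 3.0000; 3.0000 5.9412]
P' = Q + AᵀP(A−BK) = [7.0000 4.0000; 4.0000 6.9412]
tr(P') = 13.9412

1.0000 0.8824


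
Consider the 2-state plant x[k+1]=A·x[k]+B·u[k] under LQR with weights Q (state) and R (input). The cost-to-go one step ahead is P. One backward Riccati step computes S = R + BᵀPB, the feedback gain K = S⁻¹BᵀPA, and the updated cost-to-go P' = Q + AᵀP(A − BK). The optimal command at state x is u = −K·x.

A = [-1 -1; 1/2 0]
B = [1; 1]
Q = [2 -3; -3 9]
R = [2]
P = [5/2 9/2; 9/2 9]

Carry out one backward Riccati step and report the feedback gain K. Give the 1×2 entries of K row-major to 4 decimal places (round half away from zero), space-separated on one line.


BᵀP = [7.0000 13.5000]
S = R + BᵀPB = [2] + [20.5000] = [22.5000]
BᵀPA = [-0.2500 -7.0000]
K = S⁻¹·BᵀPA = [-0.0111 -0.3111]
A−BK = [-0.9889 -0.6889; 0.5111 0.3111]
AᵀP(A−BK) = [0.2472 0.1722; 0.1722 0.3222]
P' = Q + AᵀP(A−BK) = [2.2472 -2.8278; -2.8278 9.3222]
tr(P') = 11.5694

-0.0111 -0.3111


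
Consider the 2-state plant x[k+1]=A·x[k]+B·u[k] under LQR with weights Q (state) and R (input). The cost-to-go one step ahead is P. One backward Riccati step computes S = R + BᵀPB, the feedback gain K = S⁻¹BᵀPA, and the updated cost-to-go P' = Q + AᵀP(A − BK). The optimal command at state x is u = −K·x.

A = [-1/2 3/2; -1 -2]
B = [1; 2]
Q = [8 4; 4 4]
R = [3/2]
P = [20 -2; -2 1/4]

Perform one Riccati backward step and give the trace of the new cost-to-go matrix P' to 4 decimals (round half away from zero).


BᵀP = [16.0000 -1.5000]
S = R + BᵀPB = [3/2] + [13.0000] = [14.5000]
BᵀPA = [-6.5000 27.0000]
K = S⁻¹·BᵀPA = [-0.4483 1.8621]
A−BK = [-0.0517 -0.3621; -0.1034 -5.7241]
AᵀP(A−BK) = [0.3362 -1.3966; -1.3966 7.7241]
P' = Q + AᵀP(A−BK) = [8.3362 2.6034; 2.6034 11.7241]
tr(P') = 20.0603

20.0603


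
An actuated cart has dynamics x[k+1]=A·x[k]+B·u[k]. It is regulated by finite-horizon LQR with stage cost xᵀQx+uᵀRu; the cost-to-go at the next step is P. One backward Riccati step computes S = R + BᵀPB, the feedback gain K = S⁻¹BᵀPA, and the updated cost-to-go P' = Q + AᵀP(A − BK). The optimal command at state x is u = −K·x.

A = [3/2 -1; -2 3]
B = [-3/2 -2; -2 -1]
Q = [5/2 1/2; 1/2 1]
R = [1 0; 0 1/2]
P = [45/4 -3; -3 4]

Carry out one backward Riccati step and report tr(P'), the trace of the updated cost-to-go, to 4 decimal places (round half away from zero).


BᵀP = [-10.8750 -3.5000; -19.5000 2.0000]
S = R + BᵀPB = [1 0; 0 1/2] + [23.3125 25.2500; 25.2500 37.0000] = [24.3125 25.2500; 25.2500 37.5000]
BᵀPA = [-9.3125 0.3750; -33.2500 25.5000]
K = S⁻¹·BᵀPA = [1.7886 -2.2973; -2.0910 2.2268]
A−BK = [0.0009 0.0078; -0.5138 0.6323]
AᵀP(A−BK) = [6.4440 -7.7262; -7.7262 9.3273]
P' = Q + AᵀP(A−BK) = [8.9440 -7.2262; -7.2262 10.3273]
tr(P') = 19.2712

19.2712


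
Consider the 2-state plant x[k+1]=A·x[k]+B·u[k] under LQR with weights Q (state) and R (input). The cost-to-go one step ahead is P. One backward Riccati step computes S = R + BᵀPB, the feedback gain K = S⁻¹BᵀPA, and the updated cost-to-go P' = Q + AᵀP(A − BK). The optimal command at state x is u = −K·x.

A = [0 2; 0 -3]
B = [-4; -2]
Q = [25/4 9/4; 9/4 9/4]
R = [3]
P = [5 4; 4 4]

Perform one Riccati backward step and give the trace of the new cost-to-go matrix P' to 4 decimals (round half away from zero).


BᵀP = [-28.0000 -24.0000]
S = R + BᵀPB = [3] + [160.0000] = [163.0000]
BᵀPA = [0.0000 16.0000]
K = S⁻¹·BᵀPA = [0.0000 0.0982]
A−BK = [0.0000 2.3926; 0.0000 -2.8037]
AᵀP(A−BK) = [0.0000 0.0000; 0.0000 6.4294]
P' = Q + AᵀP(A−BK) = [6.2500 2.2500; 2.2500 8.6794]
tr(P') = 14.9294

14.9294


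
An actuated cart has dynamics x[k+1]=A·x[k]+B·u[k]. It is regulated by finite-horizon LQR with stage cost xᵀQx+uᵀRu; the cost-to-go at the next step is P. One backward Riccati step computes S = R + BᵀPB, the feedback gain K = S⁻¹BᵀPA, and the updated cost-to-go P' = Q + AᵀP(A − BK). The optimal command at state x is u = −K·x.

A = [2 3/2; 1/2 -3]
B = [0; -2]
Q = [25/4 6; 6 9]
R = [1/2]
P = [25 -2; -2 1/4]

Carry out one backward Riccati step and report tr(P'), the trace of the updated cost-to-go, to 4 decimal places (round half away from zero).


BᵀP = [4.0000 -0.5000]
S = R + BᵀPB = [1/2] + [1.0000] = [1.5000]
BᵀPA = [7.7500 7.5000]
K = S⁻¹·BᵀPA = [5.1667 5.0000]
A−BK = [2.0000 1.5000; 10.8333 7.0000]
AᵀP(A−BK) = [56.0208 46.3750; 46.3750 39.0000]
P' = Q + AᵀP(A−BK) = [62.2708 52.3750; 52.3750 48.0000]
tr(P') = 110.2708

110.2708


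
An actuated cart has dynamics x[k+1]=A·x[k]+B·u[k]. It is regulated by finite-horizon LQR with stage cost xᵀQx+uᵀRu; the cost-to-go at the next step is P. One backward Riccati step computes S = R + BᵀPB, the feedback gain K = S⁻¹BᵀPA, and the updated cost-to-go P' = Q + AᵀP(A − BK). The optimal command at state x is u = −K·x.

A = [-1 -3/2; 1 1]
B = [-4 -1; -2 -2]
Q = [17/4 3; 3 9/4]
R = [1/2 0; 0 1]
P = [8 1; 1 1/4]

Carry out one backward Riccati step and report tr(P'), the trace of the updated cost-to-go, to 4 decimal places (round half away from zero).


7.0758

BᵀP = [-34.0000 -4.5000; -10.0000 -1.5000]
S = R + BᵀPB = [1/2 0; 0 1] + [145.0000 43.0000; 43.0000 13.0000] = [145.5000 43.0000; 43.0000 14.0000]
BᵀPA = [29.5000 46.5000; 8.5000 13.5000]
K = S⁻¹·BᵀPA = [0.2527 0.3750; -0.1689 -0.1875]
A−BK = [-0.1582 -0.1875; 1.1676 1.3750]
AᵀP(A−BK) = [0.2320 0.2813; 0.2813 0.3438]
P' = Q + AᵀP(A−BK) = [4.4820 3.2813; 3.2813 2.5938]
tr(P') = 7.0758


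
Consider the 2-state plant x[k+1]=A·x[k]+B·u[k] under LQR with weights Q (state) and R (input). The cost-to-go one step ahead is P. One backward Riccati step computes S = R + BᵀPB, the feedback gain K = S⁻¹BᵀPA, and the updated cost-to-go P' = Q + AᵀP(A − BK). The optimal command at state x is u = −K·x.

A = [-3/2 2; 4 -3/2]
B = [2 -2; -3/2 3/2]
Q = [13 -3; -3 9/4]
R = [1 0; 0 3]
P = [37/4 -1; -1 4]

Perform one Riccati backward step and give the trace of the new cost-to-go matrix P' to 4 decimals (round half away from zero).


BᵀP = [20.0000 -8.0000; -20.0000 8.0000]
S = R + BᵀPB = [1 0; 0 3] + [52.0000 -52.0000; -52.0000 52.0000] = [53.0000 -52.0000; -52.0000 55.0000]
BᵀPA = [-62.0000 52.0000; 62.0000 -52.0000]
K = S⁻¹·BᵀPA = [-0.8815 0.7393; 0.2938 -0.2464]
A−BK = [0.8507 0.0284; 2.2370 -0.0213]
AᵀP(A−BK) = [23.9405 -0.8815; -0.8815 0.7393]
P' = Q + AᵀP(A−BK) = [36.9405 -3.8815; -3.8815 2.9893]
tr(P') = 39.9298

39.9298
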